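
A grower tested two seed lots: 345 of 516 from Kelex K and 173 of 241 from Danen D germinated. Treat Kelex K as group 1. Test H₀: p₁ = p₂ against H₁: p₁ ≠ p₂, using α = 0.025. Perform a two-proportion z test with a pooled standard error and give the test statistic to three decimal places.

p̂₁ = 345/516 ≈ 0.66860, p̂₂ = 173/241 ≈ 0.71784.
Pooled p̂ = (345+173)/(516+241) = 518/757 = 0.68428.
SE = √(0.216041 × 0.00608736) = 0.03626.
z = (0.66860 − 0.71784)/0.03626 = -0.04924/0.03626 = -1.358.
p-value = 2·P(Z > 1.358) ≈ 0.1745; since p > α = 0.025, fail to reject H₀.

z = -1.358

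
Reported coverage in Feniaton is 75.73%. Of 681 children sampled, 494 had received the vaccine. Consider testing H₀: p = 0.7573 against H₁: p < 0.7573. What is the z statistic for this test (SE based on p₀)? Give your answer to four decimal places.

p̂ = 494/681 = 0.7254038.
Under H₀, SE = √(0.7573·0.2427/681) = √(0.000269892) = 0.0164284.
z = (0.7254038 − 0.7573)/0.0164284 = -0.0318962/0.0164284 = -1.9415.

z = -1.9415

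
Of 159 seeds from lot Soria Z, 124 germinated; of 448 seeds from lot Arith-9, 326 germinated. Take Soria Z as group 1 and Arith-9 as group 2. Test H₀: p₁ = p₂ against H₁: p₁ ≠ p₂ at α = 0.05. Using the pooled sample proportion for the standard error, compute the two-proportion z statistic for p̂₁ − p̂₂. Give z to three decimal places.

p̂₁ = 124/159 = 0.77987, p̂₂ = 326/448 = 0.72768.
Pooled p̂ = (124+326)/(159+448) = 450/607 = 0.74135.
SE = √(0.19175 × 0.00852145) = 0.04042.
z = (0.77987 − 0.72768)/0.04042 = 0.05219/0.04042 = 1.291.
p-value = 2·P(Z > 1.291) ≈ 0.1966; since p > α = 0.05, fail to reject H₀.

z = 1.291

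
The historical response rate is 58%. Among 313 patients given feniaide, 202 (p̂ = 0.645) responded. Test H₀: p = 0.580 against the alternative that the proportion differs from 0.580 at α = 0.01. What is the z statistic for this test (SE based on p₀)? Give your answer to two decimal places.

p̂ = 202/313 = 0.6454.
Under H₀, SE = √(0.58·0.42/313) = √(0.000778275) = 0.0279.
z = (0.6454 − 0.58)/0.0279 = 0.0654/0.0279 = 2.34.
Two-sided p-value ≈ 2·Φ(−2.343) = 0.0191. With α = 0.01, fail to reject H₀.

z = 2.34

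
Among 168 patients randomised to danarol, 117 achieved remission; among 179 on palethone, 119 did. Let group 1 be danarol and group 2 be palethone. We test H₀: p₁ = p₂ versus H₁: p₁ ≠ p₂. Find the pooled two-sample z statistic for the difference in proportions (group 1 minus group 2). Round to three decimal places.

z = 0.631

p̂₁ = 117/168 = 0.69643, p̂₂ = 119/179 = 0.66480.
Pooled p̂ = (117+119)/(168+179) = 236/347 = 0.68012.
SE = √(p̂(1−p̂)(1/n₁+1/n₂)) = √(0.68012·0.31988·0.011539) = √(0.0025104) = 0.05010.
z = (0.69643 − 0.66480)/0.05010 = 0.03163/0.05010 = 0.631.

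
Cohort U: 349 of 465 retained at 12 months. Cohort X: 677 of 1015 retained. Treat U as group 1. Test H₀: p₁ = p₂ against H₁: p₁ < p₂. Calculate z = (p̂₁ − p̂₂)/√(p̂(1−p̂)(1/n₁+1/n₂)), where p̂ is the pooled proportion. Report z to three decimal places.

p̂₁ = 349/465 ≈ 0.75054, p̂₂ = 677/1015 ≈ 0.66700.
Pooled p̂ = (349+677)/(465+1015) = 1026/1480 = 0.69324.
SE = √(0.212657 × 0.00313576) = 0.02582.
z = (0.75054 − 0.66700)/0.02582 = 0.08354/0.02582 = 3.235.
p-value = P(Z < 3.235) ≈ 0.9994.

z = 3.235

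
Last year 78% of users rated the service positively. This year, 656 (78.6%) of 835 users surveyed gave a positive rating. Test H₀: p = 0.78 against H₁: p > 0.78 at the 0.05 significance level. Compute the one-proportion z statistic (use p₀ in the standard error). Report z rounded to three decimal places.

p̂ = 656/835 = 0.78563.
Under H₀, SE = √(0.78·0.22/835) = √(0.000205509) = 0.01434.
z = (0.78563 − 0.78)/0.01434 = 0.00563/0.01434 = 0.393.
p-value = P(Z > 0.393) ≈ 0.3473; since p > α = 0.05, fail to reject H₀.

z = 0.393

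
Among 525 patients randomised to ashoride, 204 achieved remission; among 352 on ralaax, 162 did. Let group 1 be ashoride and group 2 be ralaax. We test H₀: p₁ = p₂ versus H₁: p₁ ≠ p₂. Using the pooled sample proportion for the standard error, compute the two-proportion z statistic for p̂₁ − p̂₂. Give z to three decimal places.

z = -2.109

p̂₁ = 204/525 = 0.388571, p̂₂ = 162/352 = 0.460227.
Pooled p̂ = (204+162)/(525+352) = 366/877 = 0.417332.
SE = √(0.243166 × 0.00474567) = 0.033970.
z = (0.388571 − 0.460227)/0.033970 = -0.071656/0.033970 = -2.109.
p-value = 2·P(Z > 2.109) ≈ 0.0349.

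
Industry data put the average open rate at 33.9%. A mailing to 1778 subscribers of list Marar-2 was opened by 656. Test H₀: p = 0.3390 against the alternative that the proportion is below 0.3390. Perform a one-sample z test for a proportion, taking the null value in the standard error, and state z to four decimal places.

z = 2.6682

p̂ = 656/1778 = 0.3689539.
Standard error under H₀: √(0.339×0.661/1778) = 0.0112262.
z = (0.3689539 − 0.339)/0.0112262 = 0.0299539/0.0112262 = 2.6682.
p-value = P(Z < 2.668) ≈ 0.9962.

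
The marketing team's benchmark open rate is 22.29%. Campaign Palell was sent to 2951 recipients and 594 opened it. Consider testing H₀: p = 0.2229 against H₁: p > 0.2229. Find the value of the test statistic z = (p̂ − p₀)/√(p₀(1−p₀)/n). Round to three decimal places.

z = -2.821

p̂ = 594/2951 = 0.20129.
SE = √(p₀(1−p₀)/n) = √(0.17322/2951) = 0.00766.
z = (0.20129 − 0.2229)/0.00766 = -0.02161/0.00766 = -2.821.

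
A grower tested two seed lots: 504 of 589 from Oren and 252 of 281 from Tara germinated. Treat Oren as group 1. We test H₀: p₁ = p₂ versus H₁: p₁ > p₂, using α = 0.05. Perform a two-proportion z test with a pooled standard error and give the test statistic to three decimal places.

z = -1.680

p̂₁ = 504/589 ≈ 0.855688, p̂₂ = 252/281 ≈ 0.896797.
Pooled p̂ = (504+252)/(589+281) = 756/870 = 0.868966.
SE = √(0.113864 × 0.00525651) = 0.024465.
z = (0.855688 − 0.896797)/0.024465 = -0.041109/0.024465 = -1.680.
p-value = P(Z > -1.680) ≈ 0.9536; since p > α = 0.05, fail to reject H₀.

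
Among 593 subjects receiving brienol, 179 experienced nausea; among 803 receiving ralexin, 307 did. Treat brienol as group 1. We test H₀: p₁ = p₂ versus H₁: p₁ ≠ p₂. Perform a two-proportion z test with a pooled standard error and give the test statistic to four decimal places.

p̂₁ = 179/593 ≈ 0.301855, p̂₂ = 307/803 ≈ 0.382316.
Pooled p̂ = (179+307)/(593+803) = 486/1396 = 0.348138.
SE = √(0.226938 × 0.00293167) = 0.025794.
z = (0.301855 − 0.382316)/0.025794 = -0.080461/0.025794 = -3.1194.

z = -3.1194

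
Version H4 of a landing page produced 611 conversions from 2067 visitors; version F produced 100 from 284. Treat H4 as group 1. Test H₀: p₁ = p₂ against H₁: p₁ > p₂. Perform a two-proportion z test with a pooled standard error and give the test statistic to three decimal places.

z = -1.944

p̂₁ = 611/2067 = 0.29560, p̂₂ = 100/284 = 0.35211.
Pooled p̂ = (611+100)/(2067+284) = 711/2351 = 0.30242.
SE = √(p̂(1−p̂)(1/n₁+1/n₂)) = √(0.30242·0.69758·0.00400492) = √(0.000844894) = 0.02907.
z = (0.29560 − 0.35211)/0.02907 = -0.05651/0.02907 = -1.944.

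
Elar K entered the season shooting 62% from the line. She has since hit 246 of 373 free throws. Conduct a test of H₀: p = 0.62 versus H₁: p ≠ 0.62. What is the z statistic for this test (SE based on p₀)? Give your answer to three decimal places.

p̂ = 246/373 ≈ 0.659517.
Standard error under H₀: √(0.62×0.38/373) = 0.025132.
z = (0.659517 − 0.62)/0.025132 = 0.039517/0.025132 = 1.572.

z = 1.572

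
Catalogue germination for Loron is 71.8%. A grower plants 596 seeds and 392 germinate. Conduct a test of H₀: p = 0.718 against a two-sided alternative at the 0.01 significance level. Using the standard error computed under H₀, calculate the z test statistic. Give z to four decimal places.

z = -3.2706

p̂ = 392/596 ≈ 0.6577181.
Under H₀, SE = √(0.718·0.282/596) = √(0.000339725) = 0.0184316.
z = (0.6577181 − 0.718)/0.0184316 = -0.0602819/0.0184316 = -3.2706.
p-value = 2·P(Z > 3.271) ≈ 0.0011; since p < α = 0.01, reject H₀.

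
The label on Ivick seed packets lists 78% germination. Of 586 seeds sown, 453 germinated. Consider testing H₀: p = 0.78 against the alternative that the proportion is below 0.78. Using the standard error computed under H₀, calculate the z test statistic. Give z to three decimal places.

z = -0.407

p̂ = 453/586 ≈ 0.77304.
Standard error under H₀: √(0.78×0.22/586) = 0.01711.
z = (0.77304 − 0.78)/0.01711 = -0.00696/0.01711 = -0.407.
p-value = P(Z < -0.407) ≈ 0.3421.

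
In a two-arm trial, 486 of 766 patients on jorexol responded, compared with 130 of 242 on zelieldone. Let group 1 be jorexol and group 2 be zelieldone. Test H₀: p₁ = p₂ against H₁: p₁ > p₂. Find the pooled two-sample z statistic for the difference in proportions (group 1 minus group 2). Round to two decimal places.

z = 2.71

p̂₁ = 486/766 = 0.6345, p̂₂ = 130/242 = 0.5372.
Pooled p̂ = (486+130)/(766+242) = 616/1008 = 0.6111.
SE = √(p̂(1−p̂)(1/n₁+1/n₂)) = √(0.6111·0.3889·0.00543771) = √(0.0012923) = 0.0359.
z = (0.6345 − 0.5372)/0.0359 = 0.0973/0.0359 = 2.71.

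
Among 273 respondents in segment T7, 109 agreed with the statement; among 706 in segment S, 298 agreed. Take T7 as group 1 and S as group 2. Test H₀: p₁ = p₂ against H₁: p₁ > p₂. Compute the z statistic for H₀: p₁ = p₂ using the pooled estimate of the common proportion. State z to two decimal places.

p̂₁ = 109/273 = 0.3993, p̂₂ = 298/706 = 0.4221.
Pooled p̂ = (109+298)/(273+706) = 407/979 = 0.4157.
SE = √(0.242899 × 0.00507943) = 0.0351.
z = (0.3993 − 0.4221)/0.0351 = -0.0228/0.0351 = -0.65.

z = -0.65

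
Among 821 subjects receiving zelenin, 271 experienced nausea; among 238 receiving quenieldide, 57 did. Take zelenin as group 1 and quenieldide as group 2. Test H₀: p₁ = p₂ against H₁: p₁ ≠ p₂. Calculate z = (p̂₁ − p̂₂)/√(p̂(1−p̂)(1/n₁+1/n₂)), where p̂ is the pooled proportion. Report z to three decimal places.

p̂₁ = 271/821 ≈ 0.33009, p̂₂ = 57/238 ≈ 0.23950.
Pooled p̂ = (271+57)/(821+238) = 328/1059 = 0.30973.
SE = √(0.213796 × 0.00541971) = 0.03404.
z = (0.33009 − 0.23950)/0.03404 = 0.09059/0.03404 = 2.661.
p-value = 2·P(Z > 2.661) ≈ 0.0078.

z = 2.661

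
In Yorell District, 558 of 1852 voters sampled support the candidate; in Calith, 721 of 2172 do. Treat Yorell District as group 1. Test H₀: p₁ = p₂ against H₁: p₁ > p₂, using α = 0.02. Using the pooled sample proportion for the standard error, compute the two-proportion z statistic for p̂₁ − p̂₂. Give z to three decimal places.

p̂₁ = 558/1852 ≈ 0.301296, p̂₂ = 721/2172 ≈ 0.331952.
Pooled p̂ = (558+721)/(1852+2172) = 1279/4024 = 0.317843.
SE = √(p̂(1−p̂)(1/n₁+1/n₂)) = √(0.317843·0.682157·0.00100036) = √(0.000216897) = 0.014727.
z = (0.301296 − 0.331952)/0.014727 = -0.030656/0.014727 = -2.082.
p-value = P(Z > -2.082) ≈ 0.9813. With α = 0.02, fail to reject H₀.

z = -2.082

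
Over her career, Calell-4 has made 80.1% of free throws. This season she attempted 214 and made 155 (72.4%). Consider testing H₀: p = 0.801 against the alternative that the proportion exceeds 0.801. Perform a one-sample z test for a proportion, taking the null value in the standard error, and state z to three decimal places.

z = -2.810

p̂ = 155/214 = 0.724299.
SE = √(p₀(1−p₀)/n) = √(0.1594/214) = 0.027292.
z = (0.724299 − 0.801)/0.027292 = -0.076701/0.027292 = -2.810.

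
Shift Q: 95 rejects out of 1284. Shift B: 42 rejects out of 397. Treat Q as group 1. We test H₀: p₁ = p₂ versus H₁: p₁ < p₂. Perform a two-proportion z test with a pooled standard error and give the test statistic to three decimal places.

p̂₁ = 95/1284 ≈ 0.07399, p̂₂ = 42/397 ≈ 0.10579.
Pooled p̂ = (95+42)/(1284+397) = 137/1681 = 0.08150.
SE = √(p̂(1−p̂)(1/n₁+1/n₂)) = √(0.08150·0.91850·0.00329771) = √(0.000246857) = 0.01571.
z = (0.07399 − 0.10579)/0.01571 = -0.03180/0.01571 = -2.024.

z = -2.024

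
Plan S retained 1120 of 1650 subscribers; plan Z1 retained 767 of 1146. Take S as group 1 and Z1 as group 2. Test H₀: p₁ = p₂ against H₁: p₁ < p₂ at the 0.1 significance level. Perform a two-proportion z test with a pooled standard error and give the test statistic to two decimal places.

z = 0.53

p̂₁ = 1120/1650 ≈ 0.6788, p̂₂ = 767/1146 ≈ 0.6693.
Pooled p̂ = (1120+767)/(1650+1146) = 1887/2796 = 0.6749.
SE = √(0.219413 × 0.00147866) = 0.0180.
z = (0.6788 − 0.6693)/0.0180 = 0.0095/0.0180 = 0.53.
p-value = P(Z < 0.528) ≈ 0.7011; since p > α = 0.1, fail to reject H₀.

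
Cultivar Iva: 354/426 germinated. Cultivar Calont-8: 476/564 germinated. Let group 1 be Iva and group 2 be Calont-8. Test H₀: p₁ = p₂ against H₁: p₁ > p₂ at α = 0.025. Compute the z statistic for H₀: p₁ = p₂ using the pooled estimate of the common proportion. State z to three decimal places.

p̂₁ = 354/426 ≈ 0.830986, p̂₂ = 476/564 ≈ 0.843972.
Pooled p̂ = (354+476)/(426+564) = 830/990 = 0.838384.
SE = √(0.135496 × 0.00412047) = 0.023629.
z = (0.830986 − 0.843972)/0.023629 = -0.012986/0.023629 = -0.550.
p-value = P(Z > -0.550) ≈ 0.7087; since p > α = 0.025, fail to reject H₀.

z = -0.550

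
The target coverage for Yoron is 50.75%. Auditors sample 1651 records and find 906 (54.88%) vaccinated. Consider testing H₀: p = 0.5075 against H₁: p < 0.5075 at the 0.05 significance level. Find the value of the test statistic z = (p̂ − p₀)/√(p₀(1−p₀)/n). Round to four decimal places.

z = 3.3532

p̂ = 906/1651 ≈ 0.548758.
Under H₀, SE = √(0.5075·0.4925/1651) = √(0.000151389) = 0.012304.
z = (0.548758 − 0.5075)/0.012304 = 0.041258/0.012304 = 3.3532.
p-value = P(Z < 3.353) ≈ 0.9996, so at α = 0.05 we fail to reject H₀.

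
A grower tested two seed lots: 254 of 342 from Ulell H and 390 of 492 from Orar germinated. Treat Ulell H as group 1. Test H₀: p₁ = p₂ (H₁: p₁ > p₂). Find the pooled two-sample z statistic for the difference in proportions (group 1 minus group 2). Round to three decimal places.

z = -1.693

p̂₁ = 254/342 ≈ 0.74269, p̂₂ = 390/492 ≈ 0.79268.
Pooled p̂ = (254+390)/(342+492) = 644/834 = 0.77218.
SE = √(p̂(1−p̂)(1/n₁+1/n₂)) = √(0.77218·0.22782·0.0049565) = √(0.000871931) = 0.02953.
z = (0.74269 − 0.79268)/0.02953 = -0.04999/0.02953 = -1.693.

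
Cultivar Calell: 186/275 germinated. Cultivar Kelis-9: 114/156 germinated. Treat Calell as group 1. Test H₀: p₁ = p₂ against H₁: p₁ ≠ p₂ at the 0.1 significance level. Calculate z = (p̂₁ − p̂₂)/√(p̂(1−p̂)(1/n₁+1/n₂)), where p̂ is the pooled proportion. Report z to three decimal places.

z = -1.180

p̂₁ = 186/275 ≈ 0.67636, p̂₂ = 114/156 ≈ 0.73077.
Pooled p̂ = (186+114)/(275+156) = 300/431 = 0.69606.
SE = √(0.211562 × 0.0100466) = 0.04610.
z = (0.67636 − 0.73077)/0.04610 = -0.05441/0.04610 = -1.180.
Two-sided p-value ≈ 2·Φ(−1.180) = 0.2380. With α = 0.1, fail to reject H₀.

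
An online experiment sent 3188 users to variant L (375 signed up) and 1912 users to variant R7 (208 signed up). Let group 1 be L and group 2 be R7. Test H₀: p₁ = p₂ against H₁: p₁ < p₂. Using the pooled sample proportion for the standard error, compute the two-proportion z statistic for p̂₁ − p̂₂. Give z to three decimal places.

z = 0.961

p̂₁ = 375/3188 = 0.11763, p̂₂ = 208/1912 = 0.10879.
Pooled p̂ = (375+208)/(3188+1912) = 583/5100 = 0.11431.
SE = √(0.101246 × 0.000836689) = 0.00920.
z = (0.11763 − 0.10879)/0.00920 = 0.00884/0.00920 = 0.961.
p-value = P(Z < 0.961) ≈ 0.8316.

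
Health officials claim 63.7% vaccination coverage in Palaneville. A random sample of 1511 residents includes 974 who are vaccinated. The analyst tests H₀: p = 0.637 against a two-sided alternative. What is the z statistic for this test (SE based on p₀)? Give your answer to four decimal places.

z = 0.6149

p̂ = 974/1511 = 0.6446062.
Under H₀, SE = √(0.637·0.363/1511) = √(0.000153032) = 0.0123706.
z = (0.6446062 − 0.637)/0.0123706 = 0.0076062/0.0123706 = 0.6149.
p-value = 2·P(Z > 0.615) ≈ 0.5386.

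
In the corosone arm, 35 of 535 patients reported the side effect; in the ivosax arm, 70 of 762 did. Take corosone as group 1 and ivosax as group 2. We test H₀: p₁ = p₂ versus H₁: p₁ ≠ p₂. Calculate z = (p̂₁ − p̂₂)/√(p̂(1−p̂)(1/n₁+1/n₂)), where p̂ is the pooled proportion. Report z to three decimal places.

z = -1.719

p̂₁ = 35/535 ≈ 0.065421, p̂₂ = 70/762 ≈ 0.091864.
Pooled p̂ = (35+70)/(535+762) = 105/1297 = 0.080956.
SE = √(0.0744022 × 0.00318149) = 0.015385.
z = (0.065421 − 0.091864)/0.015385 = -0.026443/0.015385 = -1.719.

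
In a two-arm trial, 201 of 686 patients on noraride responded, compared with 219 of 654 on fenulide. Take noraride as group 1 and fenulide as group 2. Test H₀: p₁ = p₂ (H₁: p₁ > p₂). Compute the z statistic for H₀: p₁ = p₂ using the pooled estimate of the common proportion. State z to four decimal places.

p̂₁ = 201/686 ≈ 0.293003, p̂₂ = 219/654 ≈ 0.334862.
Pooled p̂ = (201+219)/(686+654) = 420/1340 = 0.313433.
SE = √(0.215193 × 0.00298678) = 0.025352.
z = (0.293003 − 0.334862)/0.025352 = -0.041859/0.025352 = -1.6511.
p-value = P(Z > -1.651) ≈ 0.9506.

z = -1.6511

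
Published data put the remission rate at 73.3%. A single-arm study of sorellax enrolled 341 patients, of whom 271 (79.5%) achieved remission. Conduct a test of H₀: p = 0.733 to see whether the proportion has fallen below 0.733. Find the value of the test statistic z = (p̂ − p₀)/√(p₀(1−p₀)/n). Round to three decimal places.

p̂ = 271/341 = 0.79472.
Under H₀, SE = √(0.733·0.267/341) = √(0.000573933) = 0.02396.
z = (0.79472 − 0.733)/0.02396 = 0.06172/0.02396 = 2.576.

z = 2.576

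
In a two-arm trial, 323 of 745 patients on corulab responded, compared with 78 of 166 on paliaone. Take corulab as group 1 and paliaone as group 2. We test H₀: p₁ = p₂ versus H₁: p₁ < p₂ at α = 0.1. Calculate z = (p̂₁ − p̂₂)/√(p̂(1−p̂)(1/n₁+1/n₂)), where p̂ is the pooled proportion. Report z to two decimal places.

p̂₁ = 323/745 = 0.4336, p̂₂ = 78/166 = 0.4699.
Pooled p̂ = (323+78)/(745+166) = 401/911 = 0.4402.
SE = √(p̂(1−p̂)(1/n₁+1/n₂)) = √(0.4402·0.5598·0.00736638) = √(0.00181523) = 0.0426.
z = (0.4336 − 0.4699)/0.0426 = -0.0363/0.0426 = -0.85.
p-value = P(Z < -0.853) ≈ 0.1970, so at α = 0.1 we fail to reject H₀.

z = -0.85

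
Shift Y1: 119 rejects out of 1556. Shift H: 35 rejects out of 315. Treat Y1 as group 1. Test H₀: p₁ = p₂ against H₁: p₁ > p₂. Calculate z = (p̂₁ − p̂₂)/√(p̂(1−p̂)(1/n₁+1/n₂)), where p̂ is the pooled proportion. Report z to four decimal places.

p̂₁ = 119/1556 ≈ 0.076478, p̂₂ = 35/315 ≈ 0.111111.
Pooled p̂ = (119+35)/(1556+315) = 154/1871 = 0.082309.
SE = √(p̂(1−p̂)(1/n₁+1/n₂)) = √(0.082309·0.917691·0.00381728) = √(0.000288335) = 0.016980.
z = (0.076478 − 0.111111)/0.016980 = -0.034633/0.016980 = -2.0396.
p-value = P(Z > -2.040) ≈ 0.9793.

z = -2.0396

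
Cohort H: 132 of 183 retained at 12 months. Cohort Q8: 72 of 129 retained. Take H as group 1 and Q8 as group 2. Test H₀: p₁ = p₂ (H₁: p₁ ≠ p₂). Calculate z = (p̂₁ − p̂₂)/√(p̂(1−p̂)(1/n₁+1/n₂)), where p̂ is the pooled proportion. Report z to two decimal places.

p̂₁ = 132/183 = 0.7213, p̂₂ = 72/129 = 0.5581.
Pooled p̂ = (132+72)/(183+129) = 204/312 = 0.6538.
SE = √(p̂(1−p̂)(1/n₁+1/n₂)) = √(0.6538·0.3462·0.0132164) = √(0.00299129) = 0.0547.
z = (0.7213 − 0.5581)/0.0547 = 0.1632/0.0547 = 2.98.
p-value = 2·P(Z > 2.983) ≈ 0.0029.

z = 2.98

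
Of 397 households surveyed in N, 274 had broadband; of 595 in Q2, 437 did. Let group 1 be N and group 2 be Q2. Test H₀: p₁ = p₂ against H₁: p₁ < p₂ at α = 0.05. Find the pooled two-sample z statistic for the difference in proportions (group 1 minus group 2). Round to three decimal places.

z = -1.516

p̂₁ = 274/397 = 0.69018, p̂₂ = 437/595 = 0.73445.
Pooled p̂ = (274+437)/(397+595) = 711/992 = 0.71673.
SE = √(p̂(1−p̂)(1/n₁+1/n₂)) = √(0.71673·0.28327·0.00419956) = √(0.000852622) = 0.02920.
z = (0.69018 − 0.73445)/0.02920 = -0.04427/0.02920 = -1.516.
p-value = P(Z < -1.516) ≈ 0.0647, so at α = 0.05 we fail to reject H₀.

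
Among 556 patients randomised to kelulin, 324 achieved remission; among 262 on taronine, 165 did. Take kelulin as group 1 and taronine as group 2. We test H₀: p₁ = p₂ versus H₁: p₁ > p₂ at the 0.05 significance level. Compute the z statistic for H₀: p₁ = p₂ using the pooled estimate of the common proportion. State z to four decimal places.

z = -1.2801

p̂₁ = 324/556 ≈ 0.582734, p̂₂ = 165/262 ≈ 0.629771.
Pooled p̂ = (324+165)/(556+262) = 489/818 = 0.597800.
SE = √(p̂(1−p̂)(1/n₁+1/n₂)) = √(0.597800·0.402200·0.00561536) = √(0.00135013) = 0.036744.
z = (0.582734 − 0.629771)/0.036744 = -0.047037/0.036744 = -1.2801.
p-value = P(Z > -1.280) ≈ 0.8998. With α = 0.05, fail to reject H₀.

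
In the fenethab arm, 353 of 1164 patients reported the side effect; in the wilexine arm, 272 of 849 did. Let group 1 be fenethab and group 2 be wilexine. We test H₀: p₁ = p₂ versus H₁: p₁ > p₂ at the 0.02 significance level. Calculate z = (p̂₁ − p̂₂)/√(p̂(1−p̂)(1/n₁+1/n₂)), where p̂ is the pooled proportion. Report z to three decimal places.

p̂₁ = 353/1164 = 0.303265, p̂₂ = 272/849 = 0.320377.
Pooled p̂ = (353+272)/(1164+849) = 625/2013 = 0.310482.
SE = √(p̂(1−p̂)(1/n₁+1/n₂)) = √(0.310482·0.689518·0.00203696) = √(0.000436079) = 0.020883.
z = (0.303265 − 0.320377)/0.020883 = -0.017112/0.020883 = -0.819.
p-value = P(Z > -0.819) ≈ 0.7937, so at α = 0.02 we fail to reject H₀.

z = -0.819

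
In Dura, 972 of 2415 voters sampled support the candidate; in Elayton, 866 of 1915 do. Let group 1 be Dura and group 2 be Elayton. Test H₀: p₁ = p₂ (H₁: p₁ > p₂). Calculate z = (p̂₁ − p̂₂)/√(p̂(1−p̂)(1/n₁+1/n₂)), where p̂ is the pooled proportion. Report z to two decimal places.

z = -3.29

p̂₁ = 972/2415 = 0.4025, p̂₂ = 866/1915 = 0.4522.
Pooled p̂ = (972+866)/(2415+1915) = 1838/4330 = 0.4245.
SE = √(p̂(1−p̂)(1/n₁+1/n₂)) = √(0.4245·0.5755·0.000936272) = √(0.000228728) = 0.0151.
z = (0.4025 − 0.4522)/0.0151 = -0.0497/0.0151 = -3.29.
p-value = P(Z > -3.289) ≈ 0.9995.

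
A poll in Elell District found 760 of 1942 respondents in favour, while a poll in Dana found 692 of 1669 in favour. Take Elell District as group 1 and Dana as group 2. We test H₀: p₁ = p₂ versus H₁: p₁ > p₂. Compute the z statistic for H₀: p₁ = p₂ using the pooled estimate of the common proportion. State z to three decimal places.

p̂₁ = 760/1942 ≈ 0.39135, p̂₂ = 692/1669 ≈ 0.41462.
Pooled p̂ = (760+692)/(1942+1669) = 1452/3611 = 0.40210.
SE = √(0.240417 × 0.00111409) = 0.01637.
z = (0.39135 − 0.41462)/0.01637 = -0.02327/0.01637 = -1.422.
p-value = P(Z > -1.422) ≈ 0.9225.

z = -1.422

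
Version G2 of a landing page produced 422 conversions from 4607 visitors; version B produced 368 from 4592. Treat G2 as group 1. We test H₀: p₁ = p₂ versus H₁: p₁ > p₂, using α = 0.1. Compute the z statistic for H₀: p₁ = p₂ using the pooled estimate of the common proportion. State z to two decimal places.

z = 1.96

p̂₁ = 422/4607 ≈ 0.09160, p̂₂ = 368/4592 ≈ 0.08014.
Pooled p̂ = (422+368)/(4607+4592) = 790/9199 = 0.08588.
SE = √(0.0785037 × 0.000434831) = 0.00584.
z = (0.09160 − 0.08014)/0.00584 = 0.01146/0.00584 = 1.96.
p-value = P(Z > 1.962) ≈ 0.0249, so at α = 0.1 we reject H₀.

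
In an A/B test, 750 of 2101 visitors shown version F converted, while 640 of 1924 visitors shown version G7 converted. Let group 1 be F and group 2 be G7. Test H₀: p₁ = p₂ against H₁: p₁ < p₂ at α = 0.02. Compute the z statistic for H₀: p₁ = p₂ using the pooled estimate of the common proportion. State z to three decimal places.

z = 1.622

p̂₁ = 750/2101 ≈ 0.35697, p̂₂ = 640/1924 ≈ 0.33264.
Pooled p̂ = (750+640)/(2101+1924) = 1390/4025 = 0.34534.
SE = √(p̂(1−p̂)(1/n₁+1/n₂)) = √(0.34534·0.65466·0.000995714) = √(0.000225112) = 0.01500.
z = (0.35697 − 0.33264)/0.01500 = 0.02433/0.01500 = 1.622.
p-value = P(Z < 1.622) ≈ 0.9476. With α = 0.02, fail to reject H₀.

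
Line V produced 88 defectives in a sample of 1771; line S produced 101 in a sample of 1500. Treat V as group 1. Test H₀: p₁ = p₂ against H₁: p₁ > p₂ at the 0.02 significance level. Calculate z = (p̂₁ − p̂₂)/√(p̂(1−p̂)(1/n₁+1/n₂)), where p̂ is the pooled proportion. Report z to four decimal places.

p̂₁ = 88/1771 ≈ 0.0496894, p̂₂ = 101/1500 ≈ 0.0673333.
Pooled p̂ = (88+101)/(1771+1500) = 189/3271 = 0.0577805.
SE = √(p̂(1−p̂)(1/n₁+1/n₂)) = √(0.0577805·0.9422195·0.00123132) = √(6.70354e-05) = 0.0081875.
z = (0.0496894 − 0.0673333)/0.0081875 = -0.0176439/0.0081875 = -2.1550.
p-value = P(Z > -2.155) ≈ 0.9844. With α = 0.02, fail to reject H₀.

z = -2.1550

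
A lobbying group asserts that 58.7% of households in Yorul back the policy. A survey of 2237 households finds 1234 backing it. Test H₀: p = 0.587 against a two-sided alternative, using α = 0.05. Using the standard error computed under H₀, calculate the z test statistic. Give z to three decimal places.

z = -3.397

p̂ = 1234/2237 = 0.5516316.
SE = √(p₀(1−p₀)/n) = √(0.24243/2237) = 0.0104102.
z = (0.5516316 − 0.587)/0.0104102 = -0.0353684/0.0104102 = -3.397.
p-value = 2·P(Z > 3.397) ≈ 0.0007; since p < α = 0.05, reject H₀.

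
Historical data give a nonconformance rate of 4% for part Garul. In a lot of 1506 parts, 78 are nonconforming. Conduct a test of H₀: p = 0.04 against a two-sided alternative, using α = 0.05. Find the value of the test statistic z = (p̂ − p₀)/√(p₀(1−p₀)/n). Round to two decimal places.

p̂ = 78/1506 ≈ 0.051793.
Under H₀, SE = √(0.04·0.96/1506) = √(2.5498e-05) = 0.005050.
z = (0.051793 − 0.04)/0.005050 = 0.011793/0.005050 = 2.34.
Two-sided p-value ≈ 2·Φ(−2.335) = 0.0195, so at α = 0.05 we reject H₀.

z = 2.34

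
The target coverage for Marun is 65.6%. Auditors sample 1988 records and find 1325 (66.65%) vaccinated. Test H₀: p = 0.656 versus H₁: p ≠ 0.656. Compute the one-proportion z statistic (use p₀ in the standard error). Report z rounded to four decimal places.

p̂ = 1325/1988 = 0.6664990.
Standard error under H₀: √(0.656×0.344/1988) = 0.0106543.
z = (0.6664990 − 0.656)/0.0106543 = 0.0104990/0.0106543 = 0.9854.
Two-sided p-value ≈ 2·Φ(−0.985) = 0.3244.

z = 0.9854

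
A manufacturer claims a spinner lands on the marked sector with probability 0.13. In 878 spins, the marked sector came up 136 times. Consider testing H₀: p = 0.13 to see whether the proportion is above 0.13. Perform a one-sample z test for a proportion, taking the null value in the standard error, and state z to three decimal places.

z = 2.194

p̂ = 136/878 = 0.15490.
Standard error under H₀: √(0.13×0.87/878) = 0.01135.
z = (0.15490 − 0.13)/0.01135 = 0.02490/0.01135 = 2.194.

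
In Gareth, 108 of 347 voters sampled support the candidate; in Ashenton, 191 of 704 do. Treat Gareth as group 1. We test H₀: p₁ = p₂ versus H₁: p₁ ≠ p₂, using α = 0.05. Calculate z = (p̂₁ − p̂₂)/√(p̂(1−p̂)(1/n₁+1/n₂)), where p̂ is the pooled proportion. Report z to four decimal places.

z = 1.3494

p̂₁ = 108/347 = 0.311239, p̂₂ = 191/704 = 0.271307.
Pooled p̂ = (108+191)/(347+704) = 299/1051 = 0.284491.
SE = √(0.203556 × 0.0043023) = 0.029593.
z = (0.311239 − 0.271307)/0.029593 = 0.039932/0.029593 = 1.3494.
p-value = 2·P(Z > 1.349) ≈ 0.1772. With α = 0.05, fail to reject H₀.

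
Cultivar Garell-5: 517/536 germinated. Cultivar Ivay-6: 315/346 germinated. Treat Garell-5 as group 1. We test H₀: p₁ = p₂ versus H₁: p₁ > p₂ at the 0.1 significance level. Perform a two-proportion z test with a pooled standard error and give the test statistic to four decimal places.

p̂₁ = 517/536 ≈ 0.964552, p̂₂ = 315/346 ≈ 0.910405.
Pooled p̂ = (517+315)/(536+346) = 832/882 = 0.943311.
SE = √(0.0534757 × 0.00475585) = 0.015947.
z = (0.964552 − 0.910405)/0.015947 = 0.054147/0.015947 = 3.3954.
p-value = P(Z > 3.395) ≈ 0.0003; since p < α = 0.1, reject H₀.

z = 3.3954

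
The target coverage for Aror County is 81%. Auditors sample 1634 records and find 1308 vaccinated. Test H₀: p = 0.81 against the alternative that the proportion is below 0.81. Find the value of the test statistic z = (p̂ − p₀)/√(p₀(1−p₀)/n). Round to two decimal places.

p̂ = 1308/1634 = 0.8005.
SE = √(p₀(1−p₀)/n) = √(0.1539/1634) = 0.0097.
z = (0.8005 − 0.81)/0.0097 = -0.0095/0.0097 = -0.98.

z = -0.98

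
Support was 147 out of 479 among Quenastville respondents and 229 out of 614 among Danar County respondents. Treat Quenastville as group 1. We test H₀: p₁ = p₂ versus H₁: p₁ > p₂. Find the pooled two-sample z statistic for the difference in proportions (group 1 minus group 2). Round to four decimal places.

p̂₁ = 147/479 ≈ 0.306889, p̂₂ = 229/614 ≈ 0.372964.
Pooled p̂ = (147+229)/(479+614) = 376/1093 = 0.344007.
SE = √(0.225666 × 0.00371635) = 0.028960.
z = (0.306889 − 0.372964)/0.028960 = -0.066075/0.028960 = -2.2816.

z = -2.2816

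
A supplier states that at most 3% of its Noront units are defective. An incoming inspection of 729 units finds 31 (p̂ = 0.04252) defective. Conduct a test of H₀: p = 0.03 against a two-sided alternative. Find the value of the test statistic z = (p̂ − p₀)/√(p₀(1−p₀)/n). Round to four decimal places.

z = 1.9823

p̂ = 31/729 ≈ 0.042524.
Under H₀, SE = √(0.03·0.97/729) = √(3.99177e-05) = 0.006318.
z = (0.042524 − 0.03)/0.006318 = 0.012524/0.006318 = 1.9823.
p-value = 2·P(Z > 1.982) ≈ 0.0475.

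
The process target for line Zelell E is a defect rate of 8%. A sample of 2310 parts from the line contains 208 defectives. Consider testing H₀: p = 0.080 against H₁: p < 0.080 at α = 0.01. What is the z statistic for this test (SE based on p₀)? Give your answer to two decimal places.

z = 1.78

p̂ = 208/2310 ≈ 0.09004.
Under H₀, SE = √(0.08·0.92/2310) = √(3.18615e-05) = 0.00564.
z = (0.09004 − 0.08)/0.00564 = 0.01004/0.00564 = 1.78.
p-value = P(Z < 1.779) ≈ 0.9624; since p > α = 0.01, fail to reject H₀.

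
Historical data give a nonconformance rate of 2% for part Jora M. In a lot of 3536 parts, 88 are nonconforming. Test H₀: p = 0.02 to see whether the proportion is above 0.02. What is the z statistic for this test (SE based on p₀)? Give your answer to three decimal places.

z = 2.076

p̂ = 88/3536 = 0.024887.
Standard error under H₀: √(0.02×0.98/3536) = 0.002354.
z = (0.024887 − 0.02)/0.002354 = 0.004887/0.002354 = 2.076.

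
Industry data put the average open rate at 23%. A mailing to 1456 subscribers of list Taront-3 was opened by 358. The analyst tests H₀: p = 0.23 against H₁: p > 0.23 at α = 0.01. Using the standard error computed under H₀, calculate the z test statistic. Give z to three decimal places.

p̂ = 358/1456 ≈ 0.24588.
Under H₀, SE = √(0.23·0.77/1456) = √(0.000121635) = 0.01103.
z = (0.24588 − 0.23)/0.01103 = 0.01588/0.01103 = 1.440.
p-value = P(Z > 1.440) ≈ 0.0750. With α = 0.01, fail to reject H₀.

z = 1.440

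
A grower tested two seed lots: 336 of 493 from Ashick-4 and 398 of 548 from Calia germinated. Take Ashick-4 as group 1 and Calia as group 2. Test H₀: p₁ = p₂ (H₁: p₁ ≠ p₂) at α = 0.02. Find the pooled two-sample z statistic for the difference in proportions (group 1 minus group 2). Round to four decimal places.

z = -1.5804

p̂₁ = 336/493 ≈ 0.681542, p̂₂ = 398/548 ≈ 0.726277.
Pooled p̂ = (336+398)/(493+548) = 734/1041 = 0.705091.
SE = √(0.207938 × 0.00385322) = 0.028306.
z = (0.681542 − 0.726277)/0.028306 = -0.044735/0.028306 = -1.5804.
p-value = 2·P(Z > 1.580) ≈ 0.1140. With α = 0.02, fail to reject H₀.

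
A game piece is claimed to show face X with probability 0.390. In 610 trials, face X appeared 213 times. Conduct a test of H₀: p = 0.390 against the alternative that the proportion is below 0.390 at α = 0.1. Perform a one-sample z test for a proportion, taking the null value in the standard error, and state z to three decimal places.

p̂ = 213/610 ≈ 0.34918.
Under H₀, SE = √(0.39·0.61/610) = √(0.00039) = 0.01975.
z = (0.34918 − 0.39)/0.01975 = -0.04082/0.01975 = -2.067.
p-value = P(Z < -2.067) ≈ 0.0194; since p < α = 0.1, reject H₀.

z = -2.067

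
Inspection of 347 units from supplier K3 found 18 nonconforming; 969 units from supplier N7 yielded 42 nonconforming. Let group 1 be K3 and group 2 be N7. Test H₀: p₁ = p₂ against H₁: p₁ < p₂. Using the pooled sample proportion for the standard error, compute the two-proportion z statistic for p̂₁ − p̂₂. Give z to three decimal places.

p̂₁ = 18/347 ≈ 0.05187, p̂₂ = 42/969 ≈ 0.04334.
Pooled p̂ = (18+42)/(347+969) = 60/1316 = 0.04559.
SE = √(0.043514 × 0.00391384) = 0.01305.
z = (0.05187 − 0.04334)/0.01305 = 0.00853/0.01305 = 0.654.
p-value = P(Z < 0.654) ≈ 0.7433.

z = 0.654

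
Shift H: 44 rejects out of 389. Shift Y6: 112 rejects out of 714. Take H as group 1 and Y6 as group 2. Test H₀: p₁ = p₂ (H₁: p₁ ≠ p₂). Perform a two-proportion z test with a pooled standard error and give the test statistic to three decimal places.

p̂₁ = 44/389 = 0.11311, p̂₂ = 112/714 = 0.15686.
Pooled p̂ = (44+112)/(389+714) = 156/1103 = 0.14143.
SE = √(0.121429 × 0.00397125) = 0.02196.
z = (0.11311 − 0.15686)/0.02196 = -0.04375/0.02196 = -1.992.

z = -1.992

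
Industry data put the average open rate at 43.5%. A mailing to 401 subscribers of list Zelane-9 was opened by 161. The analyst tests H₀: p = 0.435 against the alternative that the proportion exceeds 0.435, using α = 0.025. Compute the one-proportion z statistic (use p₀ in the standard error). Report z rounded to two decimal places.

z = -1.35

p̂ = 161/401 ≈ 0.4015.
Under H₀, SE = √(0.435·0.565/401) = √(0.000612905) = 0.0248.
z = (0.4015 − 0.435)/0.0248 = -0.0335/0.0248 = -1.35.
p-value = P(Z > -1.353) ≈ 0.9120; since p > α = 0.025, fail to reject H₀.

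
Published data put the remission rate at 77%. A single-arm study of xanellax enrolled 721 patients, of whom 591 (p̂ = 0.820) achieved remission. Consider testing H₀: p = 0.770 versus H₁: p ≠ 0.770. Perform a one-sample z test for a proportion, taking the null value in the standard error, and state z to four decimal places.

z = 3.1708

p̂ = 591/721 ≈ 0.8196949.
Under H₀, SE = √(0.77·0.23/721) = √(0.000245631) = 0.0156726.
z = (0.8196949 − 0.77)/0.0156726 = 0.0496949/0.0156726 = 3.1708.
Two-sided p-value ≈ 2·Φ(−3.171) = 0.0015.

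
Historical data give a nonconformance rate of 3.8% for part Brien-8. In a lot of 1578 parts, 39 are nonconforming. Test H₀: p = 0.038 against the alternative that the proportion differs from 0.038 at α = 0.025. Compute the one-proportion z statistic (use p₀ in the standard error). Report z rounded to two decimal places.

z = -2.76

p̂ = 39/1578 ≈ 0.02471.
SE = √(p₀(1−p₀)/n) = √(0.036556/1578) = 0.00481.
z = (0.02471 − 0.038)/0.00481 = -0.01329/0.00481 = -2.76.
p-value = 2·P(Z > 2.760) ≈ 0.0058, so at α = 0.025 we reject H₀.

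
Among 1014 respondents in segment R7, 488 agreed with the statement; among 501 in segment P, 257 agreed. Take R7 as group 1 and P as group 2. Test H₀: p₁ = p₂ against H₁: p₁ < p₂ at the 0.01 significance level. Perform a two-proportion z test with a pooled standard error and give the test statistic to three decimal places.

p̂₁ = 488/1014 ≈ 0.48126, p̂₂ = 257/501 ≈ 0.51297.
Pooled p̂ = (488+257)/(1014+501) = 745/1515 = 0.49175.
SE = √(0.249932 × 0.0029822) = 0.02730.
z = (0.48126 − 0.51297)/0.02730 = -0.03171/0.02730 = -1.162.
p-value = P(Z < -1.162) ≈ 0.1227. With α = 0.01, fail to reject H₀.

z = -1.162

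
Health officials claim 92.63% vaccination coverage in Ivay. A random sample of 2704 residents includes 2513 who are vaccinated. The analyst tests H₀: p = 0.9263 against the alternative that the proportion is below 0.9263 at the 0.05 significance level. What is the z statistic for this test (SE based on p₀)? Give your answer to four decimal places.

z = 0.6098

p̂ = 2513/2704 = 0.929364.
Standard error under H₀: √(0.9263×0.0737/2704) = 0.005025.
z = (0.929364 − 0.9263)/0.005025 = 0.003064/0.005025 = 0.6098.
p-value = P(Z < 0.610) ≈ 0.7290, so at α = 0.05 we fail to reject H₀.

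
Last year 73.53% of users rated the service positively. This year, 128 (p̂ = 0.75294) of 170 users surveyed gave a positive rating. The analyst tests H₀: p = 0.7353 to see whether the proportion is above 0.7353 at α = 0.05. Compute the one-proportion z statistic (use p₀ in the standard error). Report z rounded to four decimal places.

p̂ = 128/170 ≈ 0.752941.
Standard error under H₀: √(0.7353×0.2647/170) = 0.033836.
z = (0.752941 − 0.7353)/0.033836 = 0.017641/0.033836 = 0.5214.
p-value = P(Z > 0.521) ≈ 0.3011; since p > α = 0.05, fail to reject H₀.

z = 0.5214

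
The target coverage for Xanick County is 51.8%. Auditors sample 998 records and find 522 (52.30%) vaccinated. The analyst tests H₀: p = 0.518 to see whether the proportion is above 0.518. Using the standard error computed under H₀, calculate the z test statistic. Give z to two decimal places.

z = 0.32

p̂ = 522/998 = 0.5230.
SE = √(p₀(1−p₀)/n) = √(0.24968/998) = 0.0158.
z = (0.5230 − 0.518)/0.0158 = 0.0050/0.0158 = 0.32.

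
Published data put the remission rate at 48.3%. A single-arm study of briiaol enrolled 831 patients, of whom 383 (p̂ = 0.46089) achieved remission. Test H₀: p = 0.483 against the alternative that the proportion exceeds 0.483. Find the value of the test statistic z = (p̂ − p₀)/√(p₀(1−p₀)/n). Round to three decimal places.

z = -1.275

p̂ = 383/831 ≈ 0.460890.
SE = √(p₀(1−p₀)/n) = √(0.24971/831) = 0.017335.
z = (0.460890 − 0.483)/0.017335 = -0.022110/0.017335 = -1.275.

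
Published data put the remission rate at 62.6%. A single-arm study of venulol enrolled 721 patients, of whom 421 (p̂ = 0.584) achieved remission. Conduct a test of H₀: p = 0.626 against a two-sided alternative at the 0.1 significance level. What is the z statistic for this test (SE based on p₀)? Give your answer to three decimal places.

p̂ = 421/721 ≈ 0.58391.
Under H₀, SE = √(0.626·0.374/721) = √(0.000324721) = 0.01802.
z = (0.58391 − 0.626)/0.01802 = -0.04209/0.01802 = -2.336.
Two-sided p-value ≈ 2·Φ(−2.336) = 0.0195. With α = 0.1, reject H₀.

z = -2.336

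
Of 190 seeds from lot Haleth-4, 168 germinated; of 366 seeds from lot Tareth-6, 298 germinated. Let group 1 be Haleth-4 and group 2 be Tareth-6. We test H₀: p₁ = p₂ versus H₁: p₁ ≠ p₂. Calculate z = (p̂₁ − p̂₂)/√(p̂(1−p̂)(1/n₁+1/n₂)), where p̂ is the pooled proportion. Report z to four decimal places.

z = 2.1255

p̂₁ = 168/190 ≈ 0.884211, p̂₂ = 298/366 ≈ 0.814208.
Pooled p̂ = (168+298)/(190+366) = 466/556 = 0.838129.
SE = √(p̂(1−p̂)(1/n₁+1/n₂)) = √(0.838129·0.161871·0.0079954) = √(0.00108472) = 0.032935.
z = (0.884211 − 0.814208)/0.032935 = 0.070003/0.032935 = 2.1255.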